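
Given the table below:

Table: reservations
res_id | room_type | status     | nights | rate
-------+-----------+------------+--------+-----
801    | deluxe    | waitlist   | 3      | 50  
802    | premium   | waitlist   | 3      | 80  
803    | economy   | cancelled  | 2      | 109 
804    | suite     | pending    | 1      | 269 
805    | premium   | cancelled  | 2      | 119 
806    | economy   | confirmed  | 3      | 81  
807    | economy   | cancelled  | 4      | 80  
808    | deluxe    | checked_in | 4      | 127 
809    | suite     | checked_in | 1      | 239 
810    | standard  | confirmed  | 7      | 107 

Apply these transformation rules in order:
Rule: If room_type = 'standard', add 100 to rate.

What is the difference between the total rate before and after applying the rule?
100

Step 1: Original sum of rate = 1261
Step 2: 1 records have room_type = 'standard'
Step 3: Each affected record changes by 100
Step 4: Total change = 1 × 100 = 100
Step 5: New sum = 1261 + 100 = 1361
Step 6: Difference = |1361 - 1261| = 100
        (Sum increased by 100)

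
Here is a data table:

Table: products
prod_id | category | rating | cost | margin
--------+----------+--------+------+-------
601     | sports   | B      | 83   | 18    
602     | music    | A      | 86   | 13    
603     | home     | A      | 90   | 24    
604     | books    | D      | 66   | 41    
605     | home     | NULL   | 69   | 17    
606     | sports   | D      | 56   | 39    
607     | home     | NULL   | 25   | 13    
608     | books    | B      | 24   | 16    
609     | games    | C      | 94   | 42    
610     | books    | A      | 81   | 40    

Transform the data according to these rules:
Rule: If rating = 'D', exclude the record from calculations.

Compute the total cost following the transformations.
552

Step 1: Identify records where rating = 'D'
Step 2: The excluded records sum to 122
Step 3: Original total cost = 674
Step 4: Remaining total = 674 - 122 = 552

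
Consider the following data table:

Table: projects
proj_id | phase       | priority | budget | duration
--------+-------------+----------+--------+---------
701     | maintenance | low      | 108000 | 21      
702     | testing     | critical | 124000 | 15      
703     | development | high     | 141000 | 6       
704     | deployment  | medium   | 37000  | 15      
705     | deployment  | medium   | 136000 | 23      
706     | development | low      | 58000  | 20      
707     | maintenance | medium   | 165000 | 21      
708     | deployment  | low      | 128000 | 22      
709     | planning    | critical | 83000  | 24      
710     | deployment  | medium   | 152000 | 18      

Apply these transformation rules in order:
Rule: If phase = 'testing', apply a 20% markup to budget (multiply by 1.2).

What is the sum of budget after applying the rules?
1156800.0

Step 1: Records with phase = 'testing' have total budget = 124000
Step 2: Apply multiplier: 124000 × 1.2 = 148800.0
Step 3: Other records total: 1008000
Step 4: Final sum = 148800.0 + 1008000 = 1156800.0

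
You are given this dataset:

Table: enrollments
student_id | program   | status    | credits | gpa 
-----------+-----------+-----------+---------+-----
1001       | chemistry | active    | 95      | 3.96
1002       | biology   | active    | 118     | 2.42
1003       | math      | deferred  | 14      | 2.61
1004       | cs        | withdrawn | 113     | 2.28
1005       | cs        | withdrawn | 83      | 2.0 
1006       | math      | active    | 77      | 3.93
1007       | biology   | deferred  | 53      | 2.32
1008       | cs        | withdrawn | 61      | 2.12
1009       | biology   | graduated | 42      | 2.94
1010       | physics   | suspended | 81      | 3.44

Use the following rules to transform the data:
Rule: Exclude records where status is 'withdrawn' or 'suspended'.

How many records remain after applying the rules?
6

Step 1: Count records to exclude
  - 3 (withdrawn) + 1 (suspended) = 4 records
Step 2: Total records: 10
Step 3: Remaining = 10 - 4 = 6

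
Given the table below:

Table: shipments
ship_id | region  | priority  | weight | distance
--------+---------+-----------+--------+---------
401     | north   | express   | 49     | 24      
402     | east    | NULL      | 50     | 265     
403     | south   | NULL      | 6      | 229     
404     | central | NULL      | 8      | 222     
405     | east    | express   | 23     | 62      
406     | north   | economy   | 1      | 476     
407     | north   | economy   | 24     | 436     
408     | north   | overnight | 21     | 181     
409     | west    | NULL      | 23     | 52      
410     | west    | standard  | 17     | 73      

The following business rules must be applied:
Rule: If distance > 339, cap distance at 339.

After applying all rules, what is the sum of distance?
1786

Step 1: 2 records have distance > 339
Step 2: These records originally summed to 912
Step 3: After capping: 2 × 339 = 678
Step 4: Unaffected records sum: 1108
Step 5: Final sum = 678 + 1108 = 1786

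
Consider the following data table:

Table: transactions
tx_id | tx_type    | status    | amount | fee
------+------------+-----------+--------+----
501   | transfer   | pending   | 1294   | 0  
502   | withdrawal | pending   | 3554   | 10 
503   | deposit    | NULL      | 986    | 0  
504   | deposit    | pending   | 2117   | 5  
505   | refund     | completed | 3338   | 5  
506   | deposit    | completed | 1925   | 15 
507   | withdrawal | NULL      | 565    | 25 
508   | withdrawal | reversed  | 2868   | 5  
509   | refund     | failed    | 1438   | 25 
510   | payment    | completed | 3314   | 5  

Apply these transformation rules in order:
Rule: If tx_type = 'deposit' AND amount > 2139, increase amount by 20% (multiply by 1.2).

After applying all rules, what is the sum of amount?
21399

Step 1: Find records where tx_type = 'deposit' AND amount > 2139
Step 2: 0 records match, summing to 0
Step 3: After multiplier: 0 × 1.2 = 0.0
Step 4: Unaffected records sum: 21399
Step 5: Final sum = 0.0 + 21399 = 21399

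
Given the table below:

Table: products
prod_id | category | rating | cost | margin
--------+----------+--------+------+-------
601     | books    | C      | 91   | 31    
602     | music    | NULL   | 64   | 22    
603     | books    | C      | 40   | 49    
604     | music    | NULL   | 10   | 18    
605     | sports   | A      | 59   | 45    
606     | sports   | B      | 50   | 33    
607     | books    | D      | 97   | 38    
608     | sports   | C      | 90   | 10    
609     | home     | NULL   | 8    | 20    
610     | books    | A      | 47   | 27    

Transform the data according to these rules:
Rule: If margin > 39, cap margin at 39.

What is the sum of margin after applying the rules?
277

Step 1: 2 records have margin > 39
Step 2: These records originally summed to 94
Step 3: After capping: 2 × 39 = 78
Step 4: Unaffected records sum: 199
Step 5: Final sum = 78 + 199 = 277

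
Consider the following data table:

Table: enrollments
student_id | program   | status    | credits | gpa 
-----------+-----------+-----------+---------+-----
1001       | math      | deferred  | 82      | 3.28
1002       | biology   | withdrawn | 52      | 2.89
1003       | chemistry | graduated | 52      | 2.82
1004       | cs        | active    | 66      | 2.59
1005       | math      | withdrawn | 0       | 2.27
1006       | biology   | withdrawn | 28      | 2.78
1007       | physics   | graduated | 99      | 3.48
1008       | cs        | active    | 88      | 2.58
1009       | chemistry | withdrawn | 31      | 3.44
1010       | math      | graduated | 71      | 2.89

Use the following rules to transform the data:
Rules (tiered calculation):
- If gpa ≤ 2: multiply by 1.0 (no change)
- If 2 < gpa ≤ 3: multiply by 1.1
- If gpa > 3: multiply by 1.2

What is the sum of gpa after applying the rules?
32.94

Step 1: Tier 1 (gpa ≤ 2): 0 records, sum = 0 × 1.0 = 0.0
Step 2: Tier 2 (2 < gpa ≤ 3): 7 records, sum = 18.82 × 1.1 = 20.7
Step 3: Tier 3 (gpa > 3): 3 records, sum = 10.2 × 1.2 = 12.24
Step 4: Final sum = 0.0 + 20.7 + 12.24 = 32.94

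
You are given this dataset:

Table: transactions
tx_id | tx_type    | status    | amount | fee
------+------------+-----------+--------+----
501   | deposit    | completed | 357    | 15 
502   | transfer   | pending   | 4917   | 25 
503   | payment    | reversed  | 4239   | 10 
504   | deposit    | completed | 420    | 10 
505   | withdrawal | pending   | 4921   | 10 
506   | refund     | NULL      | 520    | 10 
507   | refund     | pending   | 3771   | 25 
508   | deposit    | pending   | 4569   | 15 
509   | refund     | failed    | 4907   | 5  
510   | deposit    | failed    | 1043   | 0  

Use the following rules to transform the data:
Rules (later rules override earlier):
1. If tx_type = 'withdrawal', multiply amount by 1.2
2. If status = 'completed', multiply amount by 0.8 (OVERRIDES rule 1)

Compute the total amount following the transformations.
30492.8

Step 1: Rule 2 takes priority for records with status = 'completed'
  - 2 records: 777 × 0.8 = 621.6
Step 2: Rule 1 applies to remaining records with tx_type = 'withdrawal'
  - 1 records: 4921 × 1.2 = 5905.2
Step 3: Other records unchanged: 23966
Step 4: Final sum = 621.6 + 5905.2 + 23966 = 30492.8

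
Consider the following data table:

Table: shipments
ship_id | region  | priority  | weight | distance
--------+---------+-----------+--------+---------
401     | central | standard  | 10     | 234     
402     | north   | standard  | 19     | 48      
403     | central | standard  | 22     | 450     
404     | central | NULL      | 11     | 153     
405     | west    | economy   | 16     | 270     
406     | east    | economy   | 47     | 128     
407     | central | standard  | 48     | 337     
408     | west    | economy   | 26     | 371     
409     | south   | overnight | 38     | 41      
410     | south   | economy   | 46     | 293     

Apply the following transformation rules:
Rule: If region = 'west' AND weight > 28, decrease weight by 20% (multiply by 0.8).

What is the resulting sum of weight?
283

Step 1: Find records where region = 'west' AND weight > 28
Step 2: 0 records match, summing to 0
Step 3: After multiplier: 0 × 0.8 = 0.0
Step 4: Unaffected records sum: 283
Step 5: Final sum = 0.0 + 283 = 283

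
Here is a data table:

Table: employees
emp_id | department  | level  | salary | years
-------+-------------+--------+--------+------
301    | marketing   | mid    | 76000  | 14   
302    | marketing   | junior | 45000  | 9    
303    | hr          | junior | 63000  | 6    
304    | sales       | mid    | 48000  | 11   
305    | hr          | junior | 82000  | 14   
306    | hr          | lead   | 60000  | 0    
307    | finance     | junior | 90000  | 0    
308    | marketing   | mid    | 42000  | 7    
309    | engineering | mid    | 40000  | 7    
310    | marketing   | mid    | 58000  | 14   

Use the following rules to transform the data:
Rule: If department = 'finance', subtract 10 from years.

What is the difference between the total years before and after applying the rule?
10

Step 1: Original sum of years = 82
Step 2: 1 records have department = 'finance'
Step 3: Each affected record changes by -10
Step 4: Total change = 1 × -10 = -10
Step 5: New sum = 82 + -10 = 72
Step 6: Difference = |72 - 82| = 10
        (Sum decreased by 10)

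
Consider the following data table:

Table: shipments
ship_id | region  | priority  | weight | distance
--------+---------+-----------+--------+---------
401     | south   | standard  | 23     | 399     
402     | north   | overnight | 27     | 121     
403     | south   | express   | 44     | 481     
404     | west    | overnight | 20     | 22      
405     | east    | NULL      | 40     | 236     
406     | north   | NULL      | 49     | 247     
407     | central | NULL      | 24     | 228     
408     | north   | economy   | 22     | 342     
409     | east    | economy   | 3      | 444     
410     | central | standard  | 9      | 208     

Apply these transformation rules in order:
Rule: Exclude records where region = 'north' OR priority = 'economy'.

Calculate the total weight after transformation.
160

Step 1: Find records where region = 'north' OR priority = 'economy'
Step 2: 4 records match, summing to 101
Step 3: Original sum: 261
Step 4: Remaining sum = 261 - 101 = 160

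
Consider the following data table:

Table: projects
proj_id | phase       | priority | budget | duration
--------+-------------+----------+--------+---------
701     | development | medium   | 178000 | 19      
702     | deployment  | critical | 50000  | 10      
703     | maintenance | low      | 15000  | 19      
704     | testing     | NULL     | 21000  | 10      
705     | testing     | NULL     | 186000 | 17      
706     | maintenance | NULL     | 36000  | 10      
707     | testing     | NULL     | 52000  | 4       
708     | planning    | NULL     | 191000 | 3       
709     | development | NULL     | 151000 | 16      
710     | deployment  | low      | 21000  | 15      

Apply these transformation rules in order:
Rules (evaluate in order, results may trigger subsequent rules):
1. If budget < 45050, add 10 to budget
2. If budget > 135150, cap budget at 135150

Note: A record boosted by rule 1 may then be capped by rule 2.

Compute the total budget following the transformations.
735640

Step 1: Apply rule 1 to records with budget < 45050
  - 4 records get bonus of 10
  - Of these, 0 records then exceed 135150 and get capped
Step 2: Apply rule 2 to records with budget > 135150
  - 4 records (original) are capped
Step 3: Calculate final sum = 735640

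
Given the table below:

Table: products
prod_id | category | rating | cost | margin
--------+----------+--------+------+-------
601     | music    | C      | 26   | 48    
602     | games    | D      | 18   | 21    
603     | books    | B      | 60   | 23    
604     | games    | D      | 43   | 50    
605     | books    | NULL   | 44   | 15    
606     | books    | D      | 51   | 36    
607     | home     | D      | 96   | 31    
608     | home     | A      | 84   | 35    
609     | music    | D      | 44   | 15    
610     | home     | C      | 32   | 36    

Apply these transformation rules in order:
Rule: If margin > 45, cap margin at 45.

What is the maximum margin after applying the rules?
45

Step 1: Original maximum margin = 50
Step 2: Apply cap at 45
Step 3: 2 records had margin > 45 and were capped
Step 4: Maximum after transformation = 45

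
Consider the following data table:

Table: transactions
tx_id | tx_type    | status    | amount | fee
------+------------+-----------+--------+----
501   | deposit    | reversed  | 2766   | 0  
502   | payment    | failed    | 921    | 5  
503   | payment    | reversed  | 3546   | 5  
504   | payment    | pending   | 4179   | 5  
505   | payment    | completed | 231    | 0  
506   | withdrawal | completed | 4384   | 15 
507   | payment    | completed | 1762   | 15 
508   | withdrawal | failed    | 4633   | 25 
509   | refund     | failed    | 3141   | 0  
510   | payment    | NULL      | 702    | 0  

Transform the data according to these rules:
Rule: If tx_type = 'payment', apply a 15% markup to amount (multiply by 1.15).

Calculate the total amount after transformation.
27966.15

Step 1: Records with tx_type = 'payment' have total amount = 11341
Step 2: Apply multiplier: 11341 × 1.15 = 13042.15
Step 3: Other records total: 14924
Step 4: Final sum = 13042.15 + 14924 = 27966.15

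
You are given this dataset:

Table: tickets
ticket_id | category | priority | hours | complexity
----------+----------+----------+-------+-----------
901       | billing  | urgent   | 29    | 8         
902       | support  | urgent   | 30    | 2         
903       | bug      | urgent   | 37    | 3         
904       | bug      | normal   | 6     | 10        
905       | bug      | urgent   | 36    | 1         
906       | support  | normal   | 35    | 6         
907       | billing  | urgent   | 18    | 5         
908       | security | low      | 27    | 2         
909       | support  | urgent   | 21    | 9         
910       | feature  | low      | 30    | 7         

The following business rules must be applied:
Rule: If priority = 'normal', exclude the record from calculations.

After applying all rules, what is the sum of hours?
228

Step 1: Identify records where priority = 'normal'
Step 2: The excluded records sum to 41
Step 3: Original total hours = 269
Step 4: Remaining total = 269 - 41 = 228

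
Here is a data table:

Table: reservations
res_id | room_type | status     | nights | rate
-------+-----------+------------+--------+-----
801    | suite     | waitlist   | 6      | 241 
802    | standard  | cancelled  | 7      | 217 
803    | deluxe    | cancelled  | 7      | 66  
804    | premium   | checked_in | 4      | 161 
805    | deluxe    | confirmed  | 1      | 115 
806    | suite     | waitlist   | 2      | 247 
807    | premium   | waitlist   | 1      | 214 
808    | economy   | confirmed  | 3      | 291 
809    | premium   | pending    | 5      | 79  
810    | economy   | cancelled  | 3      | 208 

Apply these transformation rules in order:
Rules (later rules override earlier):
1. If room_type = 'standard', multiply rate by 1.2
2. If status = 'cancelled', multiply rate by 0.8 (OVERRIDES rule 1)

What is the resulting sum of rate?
1740.8

Step 1: Rule 2 takes priority for records with status = 'cancelled'
  - 3 records: 491 × 0.8 = 392.8
Step 2: Rule 1 applies to remaining records with room_type = 'standard'
  - 0 records: 0 × 1.2 = 0.0
Step 3: Other records unchanged: 1348
Step 4: Final sum = 392.8 + 0.0 + 1348 = 1740.8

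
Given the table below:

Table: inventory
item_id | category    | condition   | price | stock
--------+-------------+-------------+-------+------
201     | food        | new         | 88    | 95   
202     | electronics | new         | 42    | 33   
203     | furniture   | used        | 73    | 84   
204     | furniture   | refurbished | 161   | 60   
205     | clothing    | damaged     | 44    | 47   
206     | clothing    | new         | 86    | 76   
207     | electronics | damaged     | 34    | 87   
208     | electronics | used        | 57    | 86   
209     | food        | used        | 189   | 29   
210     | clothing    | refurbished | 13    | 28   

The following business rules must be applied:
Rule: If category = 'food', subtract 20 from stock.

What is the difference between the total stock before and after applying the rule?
40

Step 1: Original sum of stock = 625
Step 2: 2 records have category = 'food'
Step 3: Each affected record changes by -20
Step 4: Total change = 2 × -20 = -40
Step 5: New sum = 625 + -40 = 585
Step 6: Difference = |585 - 625| = 40
        (Sum decreased by 40)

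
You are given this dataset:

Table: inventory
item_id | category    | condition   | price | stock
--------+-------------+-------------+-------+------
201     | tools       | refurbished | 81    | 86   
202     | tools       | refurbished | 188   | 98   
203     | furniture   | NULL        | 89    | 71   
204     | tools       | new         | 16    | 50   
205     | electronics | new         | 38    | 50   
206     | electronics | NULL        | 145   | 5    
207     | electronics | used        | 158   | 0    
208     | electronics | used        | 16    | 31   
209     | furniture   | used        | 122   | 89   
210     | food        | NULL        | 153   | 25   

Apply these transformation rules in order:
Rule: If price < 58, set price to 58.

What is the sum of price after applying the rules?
1110

Step 1: 3 records have price < 58
Step 2: These records originally summed to 70
Step 3: After setting to minimum: 3 × 58 = 174
Step 4: Unaffected records sum: 936
Step 5: Final sum = 174 + 936 = 1110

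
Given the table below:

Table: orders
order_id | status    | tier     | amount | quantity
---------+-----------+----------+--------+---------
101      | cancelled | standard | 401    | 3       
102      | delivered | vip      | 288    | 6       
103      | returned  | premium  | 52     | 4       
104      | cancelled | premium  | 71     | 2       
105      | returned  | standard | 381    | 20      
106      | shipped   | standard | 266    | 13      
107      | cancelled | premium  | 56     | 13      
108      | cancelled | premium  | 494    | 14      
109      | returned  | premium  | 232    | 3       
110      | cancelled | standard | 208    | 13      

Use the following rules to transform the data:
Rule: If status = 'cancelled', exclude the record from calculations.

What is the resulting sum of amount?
1219

Step 1: Identify records where status = 'cancelled'
Step 2: The excluded records sum to 1230
Step 3: Original total amount = 2449
Step 4: Remaining total = 2449 - 1230 = 1219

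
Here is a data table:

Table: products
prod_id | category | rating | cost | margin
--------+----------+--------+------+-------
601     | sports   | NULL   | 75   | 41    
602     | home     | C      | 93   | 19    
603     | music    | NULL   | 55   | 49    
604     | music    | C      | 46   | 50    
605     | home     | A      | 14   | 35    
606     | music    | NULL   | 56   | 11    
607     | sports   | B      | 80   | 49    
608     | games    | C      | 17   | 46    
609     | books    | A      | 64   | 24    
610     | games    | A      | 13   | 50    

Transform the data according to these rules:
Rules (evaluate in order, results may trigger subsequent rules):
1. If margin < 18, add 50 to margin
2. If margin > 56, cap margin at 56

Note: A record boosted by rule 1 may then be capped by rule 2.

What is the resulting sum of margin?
419

Step 1: Apply rule 1 to records with margin < 18
  - 1 records get bonus of 50
  - Of these, 1 records then exceed 56 and get capped
Step 2: Apply rule 2 to records with margin > 56
  - 0 records (original) are capped
Step 3: Calculate final sum = 419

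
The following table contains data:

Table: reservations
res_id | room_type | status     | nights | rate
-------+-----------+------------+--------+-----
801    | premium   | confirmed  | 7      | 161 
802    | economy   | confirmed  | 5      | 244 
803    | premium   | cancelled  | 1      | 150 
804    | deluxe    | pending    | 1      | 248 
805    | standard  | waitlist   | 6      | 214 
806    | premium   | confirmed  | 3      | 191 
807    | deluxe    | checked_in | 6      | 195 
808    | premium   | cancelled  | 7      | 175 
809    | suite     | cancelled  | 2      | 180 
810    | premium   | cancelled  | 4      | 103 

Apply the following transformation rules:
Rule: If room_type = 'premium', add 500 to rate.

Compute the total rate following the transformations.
4361

Step 1: Count records where room_type = 'premium': 5
Step 2: Total bonus added: 5 × 500 = 2500
Step 3: Original sum of rate: 1861
Step 4: Final sum = 1861 + 2500 = 4361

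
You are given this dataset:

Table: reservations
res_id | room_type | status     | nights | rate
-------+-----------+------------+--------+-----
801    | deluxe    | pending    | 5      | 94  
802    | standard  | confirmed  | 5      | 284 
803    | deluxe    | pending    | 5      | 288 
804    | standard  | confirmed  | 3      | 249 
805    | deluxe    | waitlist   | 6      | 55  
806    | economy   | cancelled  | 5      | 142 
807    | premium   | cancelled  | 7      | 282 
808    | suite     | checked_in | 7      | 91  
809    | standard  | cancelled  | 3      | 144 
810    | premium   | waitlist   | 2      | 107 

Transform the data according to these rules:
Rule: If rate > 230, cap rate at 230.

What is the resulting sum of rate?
1553

Step 1: 4 records have rate > 230
Step 2: These records originally summed to 1103
Step 3: After capping: 4 × 230 = 920
Step 4: Unaffected records sum: 633
Step 5: Final sum = 920 + 633 = 1553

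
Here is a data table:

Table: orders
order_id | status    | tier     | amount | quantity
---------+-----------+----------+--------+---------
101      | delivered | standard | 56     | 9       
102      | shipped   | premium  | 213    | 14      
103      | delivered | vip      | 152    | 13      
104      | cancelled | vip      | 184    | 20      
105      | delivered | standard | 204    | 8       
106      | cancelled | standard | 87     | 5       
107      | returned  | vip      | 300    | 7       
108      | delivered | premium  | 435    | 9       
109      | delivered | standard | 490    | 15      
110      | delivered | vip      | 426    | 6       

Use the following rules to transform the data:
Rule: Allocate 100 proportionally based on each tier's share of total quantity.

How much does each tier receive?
premium: 21.7, standard: 34.91, vip: 43.4

Step 1: Calculate total quantity = 106
Step 2: Calculate each tier's proportion:
  premium: 23/106 = 21.70% → 21.7
  standard: 37/106 = 34.91% → 34.91
  vip: 46/106 = 43.40% → 43.4
Step 3: Verify: sum of allocations ≈ 100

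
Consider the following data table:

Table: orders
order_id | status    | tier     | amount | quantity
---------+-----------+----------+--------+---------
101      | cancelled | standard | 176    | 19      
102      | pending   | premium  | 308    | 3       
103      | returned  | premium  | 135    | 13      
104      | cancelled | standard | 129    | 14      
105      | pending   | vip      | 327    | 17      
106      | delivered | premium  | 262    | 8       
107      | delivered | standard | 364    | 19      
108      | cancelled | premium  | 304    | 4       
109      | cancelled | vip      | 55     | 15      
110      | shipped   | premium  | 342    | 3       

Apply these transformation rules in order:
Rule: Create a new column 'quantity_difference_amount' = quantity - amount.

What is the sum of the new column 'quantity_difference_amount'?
-2287

Step 1: For each record, compute quantity - amount
Example calculations:
  19 - 176 = -157
  3 - 308 = -305
  13 - 135 = -122
  ...
Step 2: Sum all derived values
Step 3: Total = -2287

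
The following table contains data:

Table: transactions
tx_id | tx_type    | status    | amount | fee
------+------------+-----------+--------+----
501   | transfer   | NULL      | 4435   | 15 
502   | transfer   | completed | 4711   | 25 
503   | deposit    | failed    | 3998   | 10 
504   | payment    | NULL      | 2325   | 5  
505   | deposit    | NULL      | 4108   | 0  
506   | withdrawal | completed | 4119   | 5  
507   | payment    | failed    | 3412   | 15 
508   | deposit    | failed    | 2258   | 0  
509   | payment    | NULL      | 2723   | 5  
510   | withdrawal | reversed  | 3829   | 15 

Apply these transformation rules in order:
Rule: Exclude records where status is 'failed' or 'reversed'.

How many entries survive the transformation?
6

Step 1: Count records to exclude
  - 3 (failed) + 1 (reversed) = 4 records
Step 2: Total records: 10
Step 3: Remaining = 10 - 4 = 6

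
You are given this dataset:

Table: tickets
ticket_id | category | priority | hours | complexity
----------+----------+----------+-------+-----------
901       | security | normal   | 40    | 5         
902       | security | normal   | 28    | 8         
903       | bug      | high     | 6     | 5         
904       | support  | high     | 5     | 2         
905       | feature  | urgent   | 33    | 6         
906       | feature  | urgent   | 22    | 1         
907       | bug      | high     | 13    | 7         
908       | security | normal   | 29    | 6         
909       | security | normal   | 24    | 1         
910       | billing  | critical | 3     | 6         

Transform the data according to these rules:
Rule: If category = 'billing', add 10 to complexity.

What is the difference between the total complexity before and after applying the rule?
10

Step 1: Original sum of complexity = 47
Step 2: 1 records have category = 'billing'
Step 3: Each affected record changes by 10
Step 4: Total change = 1 × 10 = 10
Step 5: New sum = 47 + 10 = 57
Step 6: Difference = |57 - 47| = 10
        (Sum increased by 10)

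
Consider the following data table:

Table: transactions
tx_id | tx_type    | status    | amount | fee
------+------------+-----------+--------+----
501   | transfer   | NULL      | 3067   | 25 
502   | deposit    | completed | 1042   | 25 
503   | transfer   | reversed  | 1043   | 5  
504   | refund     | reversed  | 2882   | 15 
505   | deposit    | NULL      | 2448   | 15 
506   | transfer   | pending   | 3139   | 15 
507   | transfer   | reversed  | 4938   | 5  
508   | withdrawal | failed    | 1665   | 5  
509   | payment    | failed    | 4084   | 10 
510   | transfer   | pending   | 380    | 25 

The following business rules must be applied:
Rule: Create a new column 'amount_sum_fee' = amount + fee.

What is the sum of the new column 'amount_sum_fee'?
24833

Step 1: For each record, compute amount + fee
Example calculations:
  3067 + 25 = 3092
  1042 + 25 = 1067
  1043 + 5 = 1048
  ...
Step 2: Sum all derived values
Step 3: Total = 24833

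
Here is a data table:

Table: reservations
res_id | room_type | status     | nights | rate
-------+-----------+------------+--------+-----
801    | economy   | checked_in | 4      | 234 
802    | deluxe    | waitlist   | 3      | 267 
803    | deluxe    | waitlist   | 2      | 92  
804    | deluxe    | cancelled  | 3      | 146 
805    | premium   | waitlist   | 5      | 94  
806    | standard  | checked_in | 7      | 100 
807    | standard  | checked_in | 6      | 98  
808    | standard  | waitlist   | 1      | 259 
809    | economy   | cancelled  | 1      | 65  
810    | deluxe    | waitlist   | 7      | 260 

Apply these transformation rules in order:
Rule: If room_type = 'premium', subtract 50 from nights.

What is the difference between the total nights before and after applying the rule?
50

Step 1: Original sum of nights = 39
Step 2: 1 records have room_type = 'premium'
Step 3: Each affected record changes by -50
Step 4: Total change = 1 × -50 = -50
Step 5: New sum = 39 + -50 = -11
Step 6: Difference = |-11 - 39| = 50
        (Sum decreased by 50)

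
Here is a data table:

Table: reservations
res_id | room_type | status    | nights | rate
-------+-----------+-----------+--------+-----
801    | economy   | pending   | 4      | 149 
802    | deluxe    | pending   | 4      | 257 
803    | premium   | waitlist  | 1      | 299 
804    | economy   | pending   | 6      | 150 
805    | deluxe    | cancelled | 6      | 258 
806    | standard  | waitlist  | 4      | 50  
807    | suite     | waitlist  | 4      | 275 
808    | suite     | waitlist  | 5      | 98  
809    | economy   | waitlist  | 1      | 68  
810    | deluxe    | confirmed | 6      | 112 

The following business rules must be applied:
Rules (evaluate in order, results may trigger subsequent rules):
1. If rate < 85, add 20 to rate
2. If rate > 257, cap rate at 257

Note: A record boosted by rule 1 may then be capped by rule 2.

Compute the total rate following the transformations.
1695

Step 1: Apply rule 1 to records with rate < 85
  - 2 records get bonus of 20
  - Of these, 0 records then exceed 257 and get capped
Step 2: Apply rule 2 to records with rate > 257
  - 3 records (original) are capped
Step 3: Calculate final sum = 1695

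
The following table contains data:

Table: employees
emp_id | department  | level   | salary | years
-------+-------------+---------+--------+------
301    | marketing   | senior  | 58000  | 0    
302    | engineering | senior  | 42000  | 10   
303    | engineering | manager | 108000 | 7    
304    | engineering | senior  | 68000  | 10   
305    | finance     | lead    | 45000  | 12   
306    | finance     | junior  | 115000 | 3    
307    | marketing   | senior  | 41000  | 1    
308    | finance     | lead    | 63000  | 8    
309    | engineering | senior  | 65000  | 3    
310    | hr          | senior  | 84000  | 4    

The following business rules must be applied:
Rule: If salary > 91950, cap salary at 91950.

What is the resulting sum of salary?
649900

Step 1: 2 records have salary > 91950
Step 2: These records originally summed to 223000
Step 3: After capping: 2 × 91950 = 183900
Step 4: Unaffected records sum: 466000
Step 5: Final sum = 183900 + 466000 = 649900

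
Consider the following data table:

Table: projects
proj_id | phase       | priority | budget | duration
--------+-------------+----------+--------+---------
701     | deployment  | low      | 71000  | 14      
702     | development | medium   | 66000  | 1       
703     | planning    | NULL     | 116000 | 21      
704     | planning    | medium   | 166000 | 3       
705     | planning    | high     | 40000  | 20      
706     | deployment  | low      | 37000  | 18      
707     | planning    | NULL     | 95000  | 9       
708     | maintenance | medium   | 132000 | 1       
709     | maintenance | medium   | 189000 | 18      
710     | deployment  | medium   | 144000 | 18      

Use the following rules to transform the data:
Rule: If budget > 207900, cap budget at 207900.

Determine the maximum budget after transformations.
189000

Step 1: Original maximum budget = 189000
Step 2: Check cap of 207900 against maximum
Step 3: No records exceed the cap (max 189000 <= cap 207900), so no capping applies
Step 4: Maximum after transformation = 189000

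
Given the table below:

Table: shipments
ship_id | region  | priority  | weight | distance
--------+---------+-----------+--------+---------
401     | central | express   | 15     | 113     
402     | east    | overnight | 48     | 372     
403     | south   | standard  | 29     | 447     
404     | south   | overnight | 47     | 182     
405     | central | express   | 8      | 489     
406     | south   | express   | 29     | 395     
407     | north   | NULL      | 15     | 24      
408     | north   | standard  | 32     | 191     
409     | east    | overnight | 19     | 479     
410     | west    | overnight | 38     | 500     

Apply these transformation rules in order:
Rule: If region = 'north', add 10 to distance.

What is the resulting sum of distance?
3212

Step 1: Count records where region = 'north': 2
Step 2: Total bonus added: 2 × 10 = 20
Step 3: Original sum of distance: 3192
Step 4: Final sum = 3192 + 20 = 3212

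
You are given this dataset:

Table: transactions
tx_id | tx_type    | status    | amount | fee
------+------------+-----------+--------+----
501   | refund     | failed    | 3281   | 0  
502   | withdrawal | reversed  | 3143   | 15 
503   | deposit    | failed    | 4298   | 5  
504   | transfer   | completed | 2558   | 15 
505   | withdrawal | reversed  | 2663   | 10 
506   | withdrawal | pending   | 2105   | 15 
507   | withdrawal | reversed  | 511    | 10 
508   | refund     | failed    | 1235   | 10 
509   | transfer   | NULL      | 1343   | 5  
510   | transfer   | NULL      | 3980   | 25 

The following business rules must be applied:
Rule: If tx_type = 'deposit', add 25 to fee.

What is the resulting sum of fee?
135

Step 1: Count records where tx_type = 'deposit': 1
Step 2: Total bonus added: 1 × 25 = 25
Step 3: Original sum of fee: 110
Step 4: Final sum = 110 + 25 = 135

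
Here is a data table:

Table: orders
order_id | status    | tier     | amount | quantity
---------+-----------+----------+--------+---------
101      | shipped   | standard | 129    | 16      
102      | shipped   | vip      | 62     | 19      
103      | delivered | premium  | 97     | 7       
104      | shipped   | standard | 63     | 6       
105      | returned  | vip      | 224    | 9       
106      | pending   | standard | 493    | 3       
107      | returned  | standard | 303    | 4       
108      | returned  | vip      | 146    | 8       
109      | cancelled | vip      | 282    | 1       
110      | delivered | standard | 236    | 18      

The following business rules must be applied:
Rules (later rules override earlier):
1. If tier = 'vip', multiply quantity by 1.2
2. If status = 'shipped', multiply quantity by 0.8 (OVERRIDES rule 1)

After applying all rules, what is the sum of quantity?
86.4

Step 1: Rule 2 takes priority for records with status = 'shipped'
  - 3 records: 41 × 0.8 = 32.8
Step 2: Rule 1 applies to remaining records with tier = 'vip'
  - 3 records: 18 × 1.2 = 21.6
Step 3: Other records unchanged: 32
Step 4: Final sum = 32.8 + 21.6 + 32 = 86.4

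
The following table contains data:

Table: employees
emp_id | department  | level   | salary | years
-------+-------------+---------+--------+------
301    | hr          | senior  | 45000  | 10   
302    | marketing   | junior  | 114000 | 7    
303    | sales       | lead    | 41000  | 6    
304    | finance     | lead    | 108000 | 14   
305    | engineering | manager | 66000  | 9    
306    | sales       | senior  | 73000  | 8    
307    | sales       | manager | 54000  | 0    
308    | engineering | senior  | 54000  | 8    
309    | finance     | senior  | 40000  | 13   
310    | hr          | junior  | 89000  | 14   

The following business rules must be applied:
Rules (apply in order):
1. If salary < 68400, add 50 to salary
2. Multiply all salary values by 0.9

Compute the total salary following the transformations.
615870.0

Step 1: Apply Rule 1 - Add 50 to records with salary < 68400
  - 6 records affected: 300000 + (6 × 50) = 300300
  - Unaffected records: 384000
  - Sum after Rule 1: 684300
Step 2: Apply Rule 2 - Multiply all by 0.9
  - 684300 × 0.9 = 615870.0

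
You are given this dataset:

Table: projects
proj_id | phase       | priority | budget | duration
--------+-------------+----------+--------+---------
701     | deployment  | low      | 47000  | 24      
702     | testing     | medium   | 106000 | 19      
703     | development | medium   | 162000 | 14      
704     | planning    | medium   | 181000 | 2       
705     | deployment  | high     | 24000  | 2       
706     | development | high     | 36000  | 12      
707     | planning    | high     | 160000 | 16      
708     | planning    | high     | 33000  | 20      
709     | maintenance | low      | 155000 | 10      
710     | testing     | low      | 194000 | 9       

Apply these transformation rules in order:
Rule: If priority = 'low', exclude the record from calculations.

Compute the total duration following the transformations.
85

Step 1: Identify records where priority = 'low'
Step 2: The excluded records sum to 43
Step 3: Original total duration = 128
Step 4: Remaining total = 128 - 43 = 85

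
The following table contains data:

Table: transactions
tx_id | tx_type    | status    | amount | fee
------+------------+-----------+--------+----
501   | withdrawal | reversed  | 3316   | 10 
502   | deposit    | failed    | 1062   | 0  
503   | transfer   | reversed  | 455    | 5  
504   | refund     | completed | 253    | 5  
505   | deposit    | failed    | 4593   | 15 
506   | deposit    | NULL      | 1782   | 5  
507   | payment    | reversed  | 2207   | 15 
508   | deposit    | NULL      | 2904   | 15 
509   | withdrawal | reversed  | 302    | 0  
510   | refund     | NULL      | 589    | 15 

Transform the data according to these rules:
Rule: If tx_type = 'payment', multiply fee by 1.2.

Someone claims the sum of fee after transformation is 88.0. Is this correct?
Yes, the result is correct.

Step 1: Calculate the correct sum after transformation
Step 2: Apply multiplier 1.2 to records where tx_type = 'payment'
Step 3: Correct result = 88.0
Step 4: Claimed result = 88.0
Step 5: 88.0 = 88.0 ✓
Conclusion: The claimed result is correct.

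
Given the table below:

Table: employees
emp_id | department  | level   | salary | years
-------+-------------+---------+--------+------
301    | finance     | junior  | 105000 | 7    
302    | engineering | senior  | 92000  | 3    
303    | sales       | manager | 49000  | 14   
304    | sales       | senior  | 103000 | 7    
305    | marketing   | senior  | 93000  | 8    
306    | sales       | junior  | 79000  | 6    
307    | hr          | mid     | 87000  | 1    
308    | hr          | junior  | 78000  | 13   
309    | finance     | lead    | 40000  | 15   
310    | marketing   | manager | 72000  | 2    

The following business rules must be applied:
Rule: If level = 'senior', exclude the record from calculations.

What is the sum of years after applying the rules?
58

Step 1: Identify records where level = 'senior'
Step 2: The excluded records sum to 18
Step 3: Original total years = 76
Step 4: Remaining total = 76 - 18 = 58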